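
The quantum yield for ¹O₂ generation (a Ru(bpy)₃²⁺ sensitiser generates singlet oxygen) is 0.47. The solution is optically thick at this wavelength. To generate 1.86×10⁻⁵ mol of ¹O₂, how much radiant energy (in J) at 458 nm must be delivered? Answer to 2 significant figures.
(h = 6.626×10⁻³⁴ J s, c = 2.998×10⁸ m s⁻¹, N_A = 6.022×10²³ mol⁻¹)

10 J

Photons that must be absorbed: 1.86×10⁻⁵ / 0.47 = 3.957×10⁻⁵ mol.
Photon energy: hc/λ = 4.337×10⁻¹⁹ J; per mole, 2.612×10⁵ J mol⁻¹.
Energy required: 3.957×10⁻⁵ × 2.612×10⁵ = 10 J.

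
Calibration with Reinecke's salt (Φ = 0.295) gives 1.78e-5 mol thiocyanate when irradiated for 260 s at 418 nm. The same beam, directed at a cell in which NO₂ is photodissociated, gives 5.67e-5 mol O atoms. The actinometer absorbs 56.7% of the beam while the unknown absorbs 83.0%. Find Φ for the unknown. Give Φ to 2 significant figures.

Photons absorbed by the actinometer: 1.78e-5 / 0.295 = 6.034e-5 mol.
Incident flux: 6.034e-5 / 0.567 = 1.064e-4 einstein.
Absorbed by unknown: 0.830 × 1.064e-4 = 8.831e-5 mol.
Φ(unknown) = 5.67e-5 / 8.831e-5 = 0.64.

Φ = 0.64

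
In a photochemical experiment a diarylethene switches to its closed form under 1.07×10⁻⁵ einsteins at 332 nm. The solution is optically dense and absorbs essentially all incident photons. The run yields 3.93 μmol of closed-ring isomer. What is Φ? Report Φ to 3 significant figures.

Product: 3.93 μmol = 3.93×10⁻⁶ mol.
Φ = 3.93×10⁻⁶ mol / 1.07×10⁻⁵ mol photons = 0.367.

Φ = 0.367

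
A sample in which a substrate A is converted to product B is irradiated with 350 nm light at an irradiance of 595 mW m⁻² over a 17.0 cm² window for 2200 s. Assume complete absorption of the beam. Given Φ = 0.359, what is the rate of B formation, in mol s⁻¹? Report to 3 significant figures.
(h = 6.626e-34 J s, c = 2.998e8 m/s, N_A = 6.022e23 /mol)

Photon energy at 350 nm: hc/λ = (6.626e-34)(2.998e8)/(350e-9) = 5.676e-19 J.
Energy delivered: (595 mW m⁻²)(17.0e-4 m²)(2200 s) = 2.225 J.
Photons incident: 2.225 / 5.676e-19 = 3.920e18, i.e. 3.920e18/6.022e23 = 6.509e-6 mol.
Product formed: 0.359 × 6.509e-6 = 2.337e-6 mol.
Rate: 2.337e-6 / 2200 s = 1.06e-9 mol s⁻¹.

1.06e-9 mol s⁻¹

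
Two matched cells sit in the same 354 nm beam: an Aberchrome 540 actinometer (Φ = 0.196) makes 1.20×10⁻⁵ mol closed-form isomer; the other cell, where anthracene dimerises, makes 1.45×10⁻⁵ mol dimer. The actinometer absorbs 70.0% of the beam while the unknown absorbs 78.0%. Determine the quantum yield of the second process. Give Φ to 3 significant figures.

Photons absorbed by the actinometer: 1.20×10⁻⁵ / 0.196 = 6.122×10⁻⁵ mol.
Incident flux: 6.122×10⁻⁵ / 0.700 = 8.746×10⁻⁵ einstein.
Absorbed by unknown: 0.780 × 8.746×10⁻⁵ = 6.822×10⁻⁵ mol.
Φ(unknown) = 1.45×10⁻⁵ / 6.822×10⁻⁵ = 0.213.

Φ = 0.213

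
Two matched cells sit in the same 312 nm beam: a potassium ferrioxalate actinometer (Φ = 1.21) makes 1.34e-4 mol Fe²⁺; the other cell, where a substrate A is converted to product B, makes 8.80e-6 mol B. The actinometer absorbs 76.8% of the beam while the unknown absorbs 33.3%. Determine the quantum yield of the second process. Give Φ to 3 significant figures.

Φ = 0.183

Photons absorbed by the actinometer: 1.34e-4 / 1.21 = 1.107e-4 mol.
Incident flux: 1.107e-4 / 0.768 = 1.441e-4 einstein.
Absorbed by unknown: 0.333 × 1.441e-4 = 4.799e-5 mol.
Φ(unknown) = 8.80e-6 / 4.799e-5 = 0.183.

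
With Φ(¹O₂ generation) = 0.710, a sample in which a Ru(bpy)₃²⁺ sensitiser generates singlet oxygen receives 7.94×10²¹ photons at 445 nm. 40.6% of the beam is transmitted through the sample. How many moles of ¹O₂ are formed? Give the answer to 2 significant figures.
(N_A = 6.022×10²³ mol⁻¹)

0.0056 mol

Moles of photons: 7.94×10²¹ / 6.022×10²³ = 0.01318 mol.
Fraction absorbed: 1 − 40.6/100 = 0.5940.
Photons absorbed: 0.5940 × 0.01318 = 0.007829 mol.
Product: Φ × n_abs = 0.710 × 0.007829 = 0.005559 mol.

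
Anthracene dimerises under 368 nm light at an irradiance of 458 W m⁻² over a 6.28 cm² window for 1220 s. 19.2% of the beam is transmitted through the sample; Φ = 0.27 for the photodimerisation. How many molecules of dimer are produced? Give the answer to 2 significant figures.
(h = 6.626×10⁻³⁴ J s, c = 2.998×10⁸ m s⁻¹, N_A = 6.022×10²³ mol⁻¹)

Photon energy at 368 nm: hc/λ = (6.626×10⁻³⁴)(2.998×10⁸)/(368×10⁻⁹) = 5.398×10⁻¹⁹ J.
Energy delivered: (458 W m⁻²)(6.28×10⁻⁴ m²)(1220 s) = 350.9 J.
Photons incident: 350.9 / 5.398×10⁻¹⁹ = 6.501×10²⁰, i.e. 6.501×10²⁰/6.022×10²³ = 0.001080 mol.
Fraction absorbed: 1 − 19.2/100 = 0.8080.
Photons absorbed: 0.8080 × 0.001080 = 8.726×10⁻⁴ mol.
Product: Φ × n_abs = 0.27 × 8.726×10⁻⁴ = 2.356×10⁻⁴ mol.
As a count: 2.356×10⁻⁴ × 6.022×10²³ = 1.4×10²⁰.

1.4×10²⁰ molecules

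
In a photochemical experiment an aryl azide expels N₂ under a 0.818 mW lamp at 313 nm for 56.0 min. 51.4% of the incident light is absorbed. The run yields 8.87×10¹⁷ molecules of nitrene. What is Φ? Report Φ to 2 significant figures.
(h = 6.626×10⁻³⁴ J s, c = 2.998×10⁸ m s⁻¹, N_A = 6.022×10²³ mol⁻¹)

Φ = 0.40

Product: 8.87×10¹⁷ / 6.022×10²³ = 1.473×10⁻⁶ mol.
Photon energy at 313 nm: hc/λ = (6.626×10⁻³⁴)(2.998×10⁸)/(313×10⁻⁹) = 6.347×10⁻¹⁹ J.
Energy delivered: (0.818 mW)(3360 s) = 2.748 J.
Photons incident: 2.748 / 6.347×10⁻¹⁹ = 4.330×10¹⁸, i.e. 4.330×10¹⁸/6.022×10²³ = 7.190×10⁻⁶ mol.
Photons absorbed: 0.514 × 7.190×10⁻⁶ = 3.696×10⁻⁶ mol.
Φ = 1.473×10⁻⁶ mol / 3.696×10⁻⁶ mol photons = 0.40.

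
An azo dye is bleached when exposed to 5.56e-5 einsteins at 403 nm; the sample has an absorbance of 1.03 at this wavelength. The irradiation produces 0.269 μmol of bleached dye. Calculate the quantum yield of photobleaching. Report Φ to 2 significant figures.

Product: 0.269 μmol = 2.69e-7 mol.
Fraction absorbed: 1 − 10^(−1.03) = 0.9067.
Photons absorbed: 0.9067 × 5.56e-5 = 5.041e-5 mol.
Φ = 2.69e-7 mol / 5.041e-5 mol photons = 0.0053.

Φ = 0.0053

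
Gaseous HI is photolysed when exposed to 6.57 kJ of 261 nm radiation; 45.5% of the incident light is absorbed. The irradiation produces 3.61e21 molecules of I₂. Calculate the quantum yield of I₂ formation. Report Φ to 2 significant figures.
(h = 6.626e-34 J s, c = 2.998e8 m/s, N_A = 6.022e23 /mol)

Product: 3.61e21 / 6.022e23 = 0.005995 mol.
Photon energy at 261 nm: hc/λ = (6.626e-34)(2.998e8)/(261e-9) = 7.611e-19 J.
Incident energy: 6.57 kJ = 6570 J.
Photons incident: 6570 / 7.611e-19 = 8.632e21, i.e. 8.632e21/6.022e23 = 0.01433 mol.
Photons absorbed: 0.455 × 0.01433 = 0.006520 mol.
Φ = 0.005995 mol / 0.006520 mol photons = 0.92.

Φ = 0.92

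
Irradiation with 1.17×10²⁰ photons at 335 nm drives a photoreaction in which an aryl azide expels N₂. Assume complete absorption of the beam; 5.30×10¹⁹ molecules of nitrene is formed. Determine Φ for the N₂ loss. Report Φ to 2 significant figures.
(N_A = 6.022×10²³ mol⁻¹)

Product: 5.30×10¹⁹ / 6.022×10²³ = 8.801×10⁻⁵ mol.
Moles of photons: 1.17×10²⁰ / 6.022×10²³ = 1.943×10⁻⁴ mol.
Φ = 8.801×10⁻⁵ mol / 1.943×10⁻⁴ mol photons = 0.45.

Φ = 0.45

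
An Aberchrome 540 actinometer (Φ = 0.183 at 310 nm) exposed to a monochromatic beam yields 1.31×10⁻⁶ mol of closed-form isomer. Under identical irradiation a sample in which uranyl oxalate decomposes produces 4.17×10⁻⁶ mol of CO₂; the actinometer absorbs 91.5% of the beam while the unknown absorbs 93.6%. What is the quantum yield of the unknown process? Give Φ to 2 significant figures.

Photons absorbed by the actinometer: 1.31×10⁻⁶ / 0.183 = 7.158×10⁻⁶ mol.
Incident flux: 7.158×10⁻⁶ / 0.915 = 7.823×10⁻⁶ einstein.
Absorbed by unknown: 0.936 × 7.823×10⁻⁶ = 7.322×10⁻⁶ mol.
Φ(unknown) = 4.17×10⁻⁶ / 7.322×10⁻⁶ = 0.57.

Φ = 0.57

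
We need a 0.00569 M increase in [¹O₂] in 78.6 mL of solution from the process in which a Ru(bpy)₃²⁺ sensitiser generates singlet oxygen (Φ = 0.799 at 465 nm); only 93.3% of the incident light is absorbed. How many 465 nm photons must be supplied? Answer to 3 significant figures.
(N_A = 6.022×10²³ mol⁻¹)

Product: (0.00569 M)(0.0786 L) = 4.472×10⁻⁴ mol.
Photons that must be absorbed: 4.472×10⁻⁴ / 0.799 = 5.597×10⁻⁴ mol.
Incident photons needed: 5.597×10⁻⁴ / 0.933 = 5.999×10⁻⁴ mol.
Photon count: 5.999×10⁻⁴ × 6.022×10²³ = 3.61×10²⁰.

3.61×10²⁰ photons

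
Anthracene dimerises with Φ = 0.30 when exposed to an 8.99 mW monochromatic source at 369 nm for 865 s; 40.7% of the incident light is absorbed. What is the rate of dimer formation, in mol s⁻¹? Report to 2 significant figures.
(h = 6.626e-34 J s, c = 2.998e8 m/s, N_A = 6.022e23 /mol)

Photon energy at 369 nm: hc/λ = (6.626e-34)(2.998e8)/(369e-9) = 5.383e-19 J.
Energy delivered: (8.99 mW)(865 s) = 7.776 J.
Photons incident: 7.776 / 5.383e-19 = 1.445e19, i.e. 1.445e19/6.022e23 = 2.400e-5 mol.
Photons absorbed: 0.407 × 2.400e-5 = 9.768e-6 mol.
Product formed: 0.30 × 9.768e-6 = 2.930e-6 mol.
Rate: 2.930e-6 / 865 s = 3.4e-9 mol s⁻¹.

3.4e-9 mol s⁻¹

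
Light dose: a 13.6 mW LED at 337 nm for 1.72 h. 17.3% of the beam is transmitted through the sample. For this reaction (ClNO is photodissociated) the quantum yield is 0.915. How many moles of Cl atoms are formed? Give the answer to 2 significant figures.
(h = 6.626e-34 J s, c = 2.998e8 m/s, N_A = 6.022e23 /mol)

Photon energy at 337 nm: hc/λ = (6.626e-34)(2.998e8)/(337e-9) = 5.895e-19 J.
Energy delivered: (13.6 mW)(6192 s) = 84.21 J.
Photons incident: 84.21 / 5.895e-19 = 1.428e20, i.e. 1.428e20/6.022e23 = 2.371e-4 mol.
Fraction absorbed: 1 − 17.3/100 = 0.8270.
Photons absorbed: 0.8270 × 2.371e-4 = 1.961e-4 mol.
Product: Φ × n_abs = 0.915 × 1.961e-4 = 1.794e-4 mol.

1.8e-4 mol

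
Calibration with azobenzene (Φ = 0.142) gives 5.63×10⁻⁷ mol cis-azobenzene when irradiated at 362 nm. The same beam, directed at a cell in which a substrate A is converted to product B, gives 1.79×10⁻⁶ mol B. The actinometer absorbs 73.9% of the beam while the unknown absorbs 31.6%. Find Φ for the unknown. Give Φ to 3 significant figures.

Photons absorbed by the actinometer: 5.63×10⁻⁷ / 0.142 = 3.965×10⁻⁶ mol.
Incident flux: 3.965×10⁻⁶ / 0.739 = 5.365×10⁻⁶ einstein.
Absorbed by unknown: 0.316 × 5.365×10⁻⁶ = 1.695×10⁻⁶ mol.
Φ(unknown) = 1.79×10⁻⁶ / 1.695×10⁻⁶ = 1.06.

Φ = 1.06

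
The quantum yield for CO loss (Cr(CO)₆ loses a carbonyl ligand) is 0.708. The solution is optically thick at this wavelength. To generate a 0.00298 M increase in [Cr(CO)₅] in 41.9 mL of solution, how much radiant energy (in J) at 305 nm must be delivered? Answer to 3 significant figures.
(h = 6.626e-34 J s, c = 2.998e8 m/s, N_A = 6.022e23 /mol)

Product: (0.00298 M)(0.0419 L) = 1.249e-4 mol.
Photons that must be absorbed: 1.249e-4 / 0.708 = 1.764e-4 mol.
Photon energy: hc/λ = 6.513e-19 J; per mole, 3.922e5 J mol⁻¹.
Energy required: 1.764e-4 × 3.922e5 = 69.2 J.

69.2 J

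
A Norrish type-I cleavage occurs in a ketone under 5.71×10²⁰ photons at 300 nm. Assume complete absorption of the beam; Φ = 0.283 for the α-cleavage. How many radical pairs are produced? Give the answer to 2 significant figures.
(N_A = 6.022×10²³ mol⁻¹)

Moles of photons: 5.71×10²⁰ / 6.022×10²³ = 9.482×10⁻⁴ mol.
Product: Φ × n_abs = 0.283 × 9.482×10⁻⁴ = 2.683×10⁻⁴ mol.
As a count: 2.683×10⁻⁴ × 6.022×10²³ = 1.6×10²⁰.

1.6×10²⁰ radical pairs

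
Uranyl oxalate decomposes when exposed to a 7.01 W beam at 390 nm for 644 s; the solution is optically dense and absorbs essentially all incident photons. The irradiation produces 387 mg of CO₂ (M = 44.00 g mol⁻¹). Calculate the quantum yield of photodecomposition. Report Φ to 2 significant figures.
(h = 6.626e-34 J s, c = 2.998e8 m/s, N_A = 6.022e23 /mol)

Product: 387 mg / 44.00 g mol⁻¹ = 0.008795 mol.
Photon energy at 390 nm: hc/λ = (6.626e-34)(2.998e8)/(390e-9) = 5.094e-19 J.
Energy delivered: (7.01 W)(644 s) = 4514 J.
Photons incident: 4514 / 5.094e-19 = 8.861e21, i.e. 8.861e21/6.022e23 = 0.01471 mol.
Φ = 0.008795 mol / 0.01471 mol photons = 0.60.

Φ = 0.60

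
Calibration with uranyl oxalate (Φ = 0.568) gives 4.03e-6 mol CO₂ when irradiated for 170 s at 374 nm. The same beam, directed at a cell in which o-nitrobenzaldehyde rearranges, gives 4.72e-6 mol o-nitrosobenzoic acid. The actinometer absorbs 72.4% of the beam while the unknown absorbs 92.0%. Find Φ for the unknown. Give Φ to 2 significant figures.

Φ = 0.52

Photons absorbed by the actinometer: 4.03e-6 / 0.568 = 7.095e-6 mol.
Incident flux: 7.095e-6 / 0.724 = 9.800e-6 einstein.
Absorbed by unknown: 0.920 × 9.800e-6 = 9.016e-6 mol.
Φ(unknown) = 4.72e-6 / 9.016e-6 = 0.52.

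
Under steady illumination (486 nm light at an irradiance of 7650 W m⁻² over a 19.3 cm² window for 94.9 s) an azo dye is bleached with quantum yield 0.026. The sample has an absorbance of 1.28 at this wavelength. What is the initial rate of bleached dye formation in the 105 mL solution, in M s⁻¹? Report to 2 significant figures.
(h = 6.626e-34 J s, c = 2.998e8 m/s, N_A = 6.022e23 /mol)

Photon energy at 486 nm: hc/λ = (6.626e-34)(2.998e8)/(486e-9) = 4.087e-19 J.
Energy delivered: (7650 W m⁻²)(19.3e-4 m²)(94.9 s) = 1401 J.
Photons incident: 1401 / 4.087e-19 = 3.428e21, i.e. 3.428e21/6.022e23 = 0.005692 mol.
Fraction absorbed: 1 − 10^(−1.28) = 0.9475.
Photons absorbed: 0.9475 × 0.005692 = 0.005393 mol.
Product formed: 0.026 × 0.005393 = 1.402e-4 mol.
Rate: 1.402e-4 mol / (94.9 s × 0.105 L) = 1.4e-5 M s⁻¹.

1.4e-5 M s⁻¹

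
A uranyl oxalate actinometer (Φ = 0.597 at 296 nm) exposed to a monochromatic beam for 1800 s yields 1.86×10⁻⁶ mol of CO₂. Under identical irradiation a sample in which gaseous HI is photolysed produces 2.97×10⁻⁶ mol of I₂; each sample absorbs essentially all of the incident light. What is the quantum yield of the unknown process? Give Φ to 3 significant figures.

Photons absorbed by the actinometer: 1.86×10⁻⁶ / 0.597 = 3.116×10⁻⁶ mol.
Φ(unknown) = 2.97×10⁻⁶ / 3.116×10⁻⁶ = 0.953.

Φ = 0.953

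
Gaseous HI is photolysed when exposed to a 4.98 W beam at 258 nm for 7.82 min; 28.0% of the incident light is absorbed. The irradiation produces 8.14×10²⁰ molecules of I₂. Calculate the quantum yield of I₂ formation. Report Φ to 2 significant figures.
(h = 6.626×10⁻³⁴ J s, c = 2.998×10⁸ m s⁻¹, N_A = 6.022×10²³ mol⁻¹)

Product: 8.14×10²⁰ / 6.022×10²³ = 0.001352 mol.
Photon energy at 258 nm: hc/λ = (6.626×10⁻³⁴)(2.998×10⁸)/(258×10⁻⁹) = 7.700×10⁻¹⁹ J.
Energy delivered: (4.98 W)(469.2 s) = 2337 J.
Photons incident: 2337 / 7.700×10⁻¹⁹ = 3.035×10²¹, i.e. 3.035×10²¹/6.022×10²³ = 0.005040 mol.
Photons absorbed: 0.280 × 0.005040 = 0.001411 mol.
Φ = 0.001352 mol / 0.001411 mol photons = 0.96.

Φ = 0.96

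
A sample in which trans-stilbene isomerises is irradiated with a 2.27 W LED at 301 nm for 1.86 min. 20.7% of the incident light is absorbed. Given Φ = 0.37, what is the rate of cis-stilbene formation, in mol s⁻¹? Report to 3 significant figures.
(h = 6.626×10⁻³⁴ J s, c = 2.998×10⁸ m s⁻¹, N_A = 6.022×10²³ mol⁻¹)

Photon energy at 301 nm: hc/λ = (6.626×10⁻³⁴)(2.998×10⁸)/(301×10⁻⁹) = 6.600×10⁻¹⁹ J.
Energy delivered: (2.27 W)(111.6 s) = 253.3 J.
Photons incident: 253.3 / 6.600×10⁻¹⁹ = 3.838×10²⁰, i.e. 3.838×10²⁰/6.022×10²³ = 6.373×10⁻⁴ mol.
Photons absorbed: 0.207 × 6.373×10⁻⁴ = 1.319×10⁻⁴ mol.
Product formed: 0.37 × 1.319×10⁻⁴ = 4.880×10⁻⁵ mol.
Rate: 4.880×10⁻⁵ / 111.6 s = 4.37×10⁻⁷ mol s⁻¹.

4.37×10⁻⁷ mol s⁻¹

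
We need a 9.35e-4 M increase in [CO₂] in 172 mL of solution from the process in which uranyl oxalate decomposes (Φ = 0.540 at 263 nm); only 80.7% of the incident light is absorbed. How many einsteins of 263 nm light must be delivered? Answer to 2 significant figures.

3.7e-4 einstein

Product: (9.35e-4 M)(0.172 L) = 1.608e-4 mol.
Photons that must be absorbed: 1.608e-4 / 0.540 = 2.978e-4 mol.
Incident photons needed: 2.978e-4 / 0.807 = 3.690e-4 mol.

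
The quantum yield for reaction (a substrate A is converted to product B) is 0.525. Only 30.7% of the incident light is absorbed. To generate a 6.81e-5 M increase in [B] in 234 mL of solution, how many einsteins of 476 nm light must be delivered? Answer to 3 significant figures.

Product: (6.81e-5 M)(0.234 L) = 1.594e-5 mol.
Photons that must be absorbed: 1.594e-5 / 0.525 = 3.036e-5 mol.
Incident photons needed: 3.036e-5 / 0.307 = 9.889e-5 mol.

9.89e-5 einstein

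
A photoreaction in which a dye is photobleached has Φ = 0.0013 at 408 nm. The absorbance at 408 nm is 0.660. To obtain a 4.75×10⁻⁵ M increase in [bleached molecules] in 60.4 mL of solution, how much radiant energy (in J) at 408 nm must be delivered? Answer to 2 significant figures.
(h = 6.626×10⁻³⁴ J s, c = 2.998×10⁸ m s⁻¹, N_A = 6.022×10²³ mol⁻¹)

Product: (4.75×10⁻⁵ M)(0.0604 L) = 2.869×10⁻⁶ mol.
Photons that must be absorbed: 2.869×10⁻⁶ / 0.0013 = 0.002207 mol.
Fraction absorbed: 1 − 10^(−0.660) = 0.7812.
Incident photons needed: 0.002207 / 0.7812 = 0.002825 mol.
Photon energy: hc/λ = 4.869×10⁻¹⁹ J; per mole, 2.932×10⁵ J mol⁻¹.
Energy required: 0.002825 × 2.932×10⁵ = 830 J.

830 J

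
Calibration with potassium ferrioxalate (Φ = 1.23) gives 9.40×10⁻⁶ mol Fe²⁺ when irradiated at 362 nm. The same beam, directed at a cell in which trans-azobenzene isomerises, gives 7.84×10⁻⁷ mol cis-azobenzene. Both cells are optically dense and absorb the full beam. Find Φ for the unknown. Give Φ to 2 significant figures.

Φ = 0.10

Photons absorbed by the actinometer: 9.40×10⁻⁶ / 1.23 = 7.642×10⁻⁶ mol.
Φ(unknown) = 7.84×10⁻⁷ / 7.642×10⁻⁶ = 0.10.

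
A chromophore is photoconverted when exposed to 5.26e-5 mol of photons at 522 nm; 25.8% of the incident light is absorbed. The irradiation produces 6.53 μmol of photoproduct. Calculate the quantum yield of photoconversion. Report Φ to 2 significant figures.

Φ = 0.48

Product: 6.53 μmol = 6.53e-6 mol.
Photons absorbed: 0.258 × 5.26e-5 = 1.357e-5 mol.
Φ = 6.53e-6 mol / 1.357e-5 mol photons = 0.48.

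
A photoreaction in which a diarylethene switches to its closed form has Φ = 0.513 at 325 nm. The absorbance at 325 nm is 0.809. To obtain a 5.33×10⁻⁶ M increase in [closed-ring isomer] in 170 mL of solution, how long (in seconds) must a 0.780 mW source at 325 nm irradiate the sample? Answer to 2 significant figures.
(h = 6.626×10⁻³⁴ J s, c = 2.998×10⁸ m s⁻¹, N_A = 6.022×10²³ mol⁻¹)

Product: (5.33×10⁻⁶ M)(0.17 L) = 9.061×10⁻⁷ mol.
Photons that must be absorbed: 9.061×10⁻⁷ / 0.513 = 1.766×10⁻⁶ mol.
Fraction absorbed: 1 − 10^(−0.809) = 0.8448.
Incident photons needed: 1.766×10⁻⁶ / 0.8448 = 2.090×10⁻⁶ mol.
Photon energy: hc/λ = 6.112×10⁻¹⁹ J; per mole, 3.681×10⁵ J mol⁻¹.
Energy required: 2.090×10⁻⁶ × 3.681×10⁵ = 0.7693 J.
Time: 0.7693 J / 0.00078 W = 990 s.

t ≈ 990 s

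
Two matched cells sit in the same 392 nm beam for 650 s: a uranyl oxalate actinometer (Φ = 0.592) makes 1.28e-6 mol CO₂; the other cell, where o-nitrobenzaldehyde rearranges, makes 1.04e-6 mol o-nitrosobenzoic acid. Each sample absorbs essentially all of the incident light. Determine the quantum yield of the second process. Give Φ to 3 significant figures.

Photons absorbed by the actinometer: 1.28e-6 / 0.592 = 2.162e-6 mol.
Φ(unknown) = 1.04e-6 / 2.162e-6 = 0.481.

Φ = 0.481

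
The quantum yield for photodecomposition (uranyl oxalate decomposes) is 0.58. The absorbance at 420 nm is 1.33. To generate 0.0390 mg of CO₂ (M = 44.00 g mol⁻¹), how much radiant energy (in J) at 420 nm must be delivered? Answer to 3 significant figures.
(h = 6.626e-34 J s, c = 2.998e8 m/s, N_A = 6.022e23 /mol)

0.457 J

Product: 0.0390 mg / 44.00 g mol⁻¹ = 8.864e-7 mol.
Photons that must be absorbed: 8.864e-7 / 0.58 = 1.528e-6 mol.
Fraction absorbed: 1 − 10^(−1.33) = 0.9532.
Incident photons needed: 1.528e-6 / 0.9532 = 1.603e-6 mol.
Photon energy: hc/λ = 4.730e-19 J; per mole, 2.848e5 J mol⁻¹.
Energy required: 1.603e-6 × 2.848e5 = 0.457 J.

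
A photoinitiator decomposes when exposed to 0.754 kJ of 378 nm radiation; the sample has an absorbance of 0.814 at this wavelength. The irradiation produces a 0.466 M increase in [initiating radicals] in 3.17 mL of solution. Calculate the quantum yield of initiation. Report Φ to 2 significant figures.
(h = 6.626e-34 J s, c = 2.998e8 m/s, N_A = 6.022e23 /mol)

Product: (0.466 M)(0.00317 L) = 0.001477 mol.
Photon energy at 378 nm: hc/λ = (6.626e-34)(2.998e8)/(378e-9) = 5.255e-19 J.
Incident energy: 0.754 kJ = 754 J.
Photons incident: 754 / 5.255e-19 = 1.435e21, i.e. 1.435e21/6.022e23 = 0.002383 mol.
Fraction absorbed: 1 − 10^(−0.814) = 0.8465.
Photons absorbed: 0.8465 × 0.002383 = 0.002017 mol.
Φ = 0.001477 mol / 0.002017 mol photons = 0.73.

Φ = 0.73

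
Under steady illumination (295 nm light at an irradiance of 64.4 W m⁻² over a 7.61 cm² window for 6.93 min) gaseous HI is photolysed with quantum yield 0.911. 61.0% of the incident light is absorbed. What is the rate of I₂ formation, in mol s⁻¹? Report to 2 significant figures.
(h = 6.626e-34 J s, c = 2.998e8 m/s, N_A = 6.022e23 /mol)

Photon energy at 295 nm: hc/λ = (6.626e-34)(2.998e8)/(295e-9) = 6.734e-19 J.
Energy delivered: (64.4 W m⁻²)(7.61e-4 m²)(415.8 s) = 20.38 J.
Photons incident: 20.38 / 6.734e-19 = 3.026e19, i.e. 3.026e19/6.022e23 = 5.025e-5 mol.
Photons absorbed: 0.610 × 5.025e-5 = 3.065e-5 mol.
Product formed: 0.911 × 3.065e-5 = 2.792e-5 mol.
Rate: 2.792e-5 / 415.8 s = 6.7e-8 mol s⁻¹.

6.7e-8 mol s⁻¹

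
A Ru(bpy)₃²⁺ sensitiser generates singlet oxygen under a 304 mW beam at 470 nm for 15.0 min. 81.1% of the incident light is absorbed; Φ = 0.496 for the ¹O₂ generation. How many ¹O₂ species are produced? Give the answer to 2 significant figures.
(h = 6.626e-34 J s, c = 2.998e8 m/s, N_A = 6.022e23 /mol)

2.6e20 species

Photon energy at 470 nm: hc/λ = (6.626e-34)(2.998e8)/(470e-9) = 4.227e-19 J.
Energy delivered: (304 mW)(900 s) = 273.6 J.
Photons incident: 273.6 / 4.227e-19 = 6.473e20, i.e. 6.473e20/6.022e23 = 0.001075 mol.
Photons absorbed: 0.811 × 0.001075 = 8.718e-4 mol.
Product: Φ × n_abs = 0.496 × 8.718e-4 = 4.324e-4 mol.
As a count: 4.324e-4 × 6.022e23 = 2.6e20.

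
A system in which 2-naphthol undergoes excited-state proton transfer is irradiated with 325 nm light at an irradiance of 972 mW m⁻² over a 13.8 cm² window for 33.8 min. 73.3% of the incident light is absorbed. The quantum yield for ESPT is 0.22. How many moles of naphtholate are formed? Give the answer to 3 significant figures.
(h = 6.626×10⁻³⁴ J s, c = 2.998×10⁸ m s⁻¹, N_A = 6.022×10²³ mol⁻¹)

1.19×10⁻⁶ mol

Photon energy at 325 nm: hc/λ = (6.626×10⁻³⁴)(2.998×10⁸)/(325×10⁻⁹) = 6.112×10⁻¹⁹ J.
Energy delivered: (972 mW m⁻²)(13.8×10⁻⁴ m²)(2028 s) = 2.720 J.
Photons incident: 2.720 / 6.112×10⁻¹⁹ = 4.450×10¹⁸, i.e. 4.450×10¹⁸/6.022×10²³ = 7.390×10⁻⁶ mol.
Photons absorbed: 0.733 × 7.390×10⁻⁶ = 5.417×10⁻⁶ mol.
Product: Φ × n_abs = 0.22 × 5.417×10⁻⁶ = 1.192×10⁻⁶ mol.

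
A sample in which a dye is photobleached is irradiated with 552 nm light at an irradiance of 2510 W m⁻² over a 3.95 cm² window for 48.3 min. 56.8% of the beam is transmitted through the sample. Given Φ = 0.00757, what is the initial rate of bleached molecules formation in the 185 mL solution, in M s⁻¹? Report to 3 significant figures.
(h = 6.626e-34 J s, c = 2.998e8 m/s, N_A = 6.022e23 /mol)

Photon energy at 552 nm: hc/λ = (6.626e-34)(2.998e8)/(552e-9) = 3.599e-19 J.
Energy delivered: (2510 W m⁻²)(3.95e-4 m²)(2898 s) = 2873 J.
Photons incident: 2873 / 3.599e-19 = 7.983e21, i.e. 7.983e21/6.022e23 = 0.01326 mol.
Fraction absorbed: 1 − 56.8/100 = 0.4320.
Photons absorbed: 0.4320 × 0.01326 = 0.005728 mol.
Product formed: 0.00757 × 0.005728 = 4.336e-5 mol.
Rate: 4.336e-5 mol / (2898 s × 0.185 L) = 8.09e-8 M s⁻¹.

8.09e-8 M s⁻¹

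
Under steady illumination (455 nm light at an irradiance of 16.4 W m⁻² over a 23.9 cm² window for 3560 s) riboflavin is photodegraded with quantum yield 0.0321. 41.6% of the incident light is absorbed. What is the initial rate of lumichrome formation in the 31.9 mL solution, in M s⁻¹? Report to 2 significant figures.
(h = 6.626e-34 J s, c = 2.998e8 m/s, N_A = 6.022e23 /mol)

6.2e-8 M s⁻¹

Photon energy at 455 nm: hc/λ = (6.626e-34)(2.998e8)/(455e-9) = 4.366e-19 J.
Energy delivered: (16.4 W m⁻²)(23.9e-4 m²)(3560 s) = 139.5 J.
Photons incident: 139.5 / 4.366e-19 = 3.195e20, i.e. 3.195e20/6.022e23 = 5.306e-4 mol.
Photons absorbed: 0.416 × 5.306e-4 = 2.207e-4 mol.
Product formed: 0.0321 × 2.207e-4 = 7.084e-6 mol.
Rate: 7.084e-6 mol / (3560 s × 0.0319 L) = 6.2e-8 M s⁻¹.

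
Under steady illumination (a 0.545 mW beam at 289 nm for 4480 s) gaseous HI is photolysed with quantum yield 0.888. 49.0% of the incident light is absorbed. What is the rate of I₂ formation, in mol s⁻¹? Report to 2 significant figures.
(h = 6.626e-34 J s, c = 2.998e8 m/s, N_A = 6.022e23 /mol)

Photon energy at 289 nm: hc/λ = (6.626e-34)(2.998e8)/(289e-9) = 6.874e-19 J.
Energy delivered: (0.545 mW)(4480 s) = 2.442 J.
Photons incident: 2.442 / 6.874e-19 = 3.553e18, i.e. 3.553e18/6.022e23 = 5.900e-6 mol.
Photons absorbed: 0.490 × 5.900e-6 = 2.891e-6 mol.
Product formed: 0.888 × 2.891e-6 = 2.567e-6 mol.
Rate: 2.567e-6 / 4480 s = 5.7e-10 mol s⁻¹.

5.7e-10 mol s⁻¹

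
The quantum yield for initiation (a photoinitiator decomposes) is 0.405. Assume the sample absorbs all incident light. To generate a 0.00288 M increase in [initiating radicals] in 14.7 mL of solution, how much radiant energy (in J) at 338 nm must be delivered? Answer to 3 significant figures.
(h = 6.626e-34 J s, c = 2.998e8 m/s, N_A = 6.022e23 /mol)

37.0 J

Product: (0.00288 M)(0.0147 L) = 4.234e-5 mol.
Photons that must be absorbed: 4.234e-5 / 0.405 = 1.045e-4 mol.
Photon energy: hc/λ = 5.877e-19 J; per mole, 3.539e5 J mol⁻¹.
Energy required: 1.045e-4 × 3.539e5 = 37.0 J.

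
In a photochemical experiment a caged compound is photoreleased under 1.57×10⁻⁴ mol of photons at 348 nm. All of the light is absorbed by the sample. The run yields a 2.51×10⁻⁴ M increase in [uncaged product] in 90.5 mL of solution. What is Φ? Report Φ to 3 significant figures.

Φ = 0.145

Product: (2.51×10⁻⁴ M)(0.0905 L) = 2.272×10⁻⁵ mol.
Φ = 2.272×10⁻⁵ mol / 1.57×10⁻⁴ mol photons = 0.145.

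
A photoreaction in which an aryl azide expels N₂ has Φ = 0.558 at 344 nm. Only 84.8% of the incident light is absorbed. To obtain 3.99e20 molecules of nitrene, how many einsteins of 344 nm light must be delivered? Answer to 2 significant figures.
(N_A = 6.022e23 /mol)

0.0014 einstein

Product: 3.99e20 / 6.022e23 = 6.626e-4 mol.
Photons that must be absorbed: 6.626e-4 / 0.558 = 0.001187 mol.
Incident photons needed: 0.001187 / 0.848 = 0.001400 mol.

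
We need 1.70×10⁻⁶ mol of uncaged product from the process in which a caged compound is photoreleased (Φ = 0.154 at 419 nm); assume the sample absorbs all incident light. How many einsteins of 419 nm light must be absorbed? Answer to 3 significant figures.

1.10×10⁻⁵ einstein

Photons that must be absorbed: 1.70×10⁻⁶ / 0.154 = 1.104×10⁻⁵ mol.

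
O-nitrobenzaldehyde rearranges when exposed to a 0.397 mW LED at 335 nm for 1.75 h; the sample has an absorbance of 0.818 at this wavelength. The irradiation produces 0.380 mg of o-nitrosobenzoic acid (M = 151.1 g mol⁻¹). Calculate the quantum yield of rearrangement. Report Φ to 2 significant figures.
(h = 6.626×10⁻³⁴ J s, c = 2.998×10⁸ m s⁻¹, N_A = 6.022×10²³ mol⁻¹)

Φ = 0.42

Product: 0.380 mg / 151.1 g mol⁻¹ = 2.515×10⁻⁶ mol.
Photon energy at 335 nm: hc/λ = (6.626×10⁻³⁴)(2.998×10⁸)/(335×10⁻⁹) = 5.930×10⁻¹⁹ J.
Energy delivered: (0.397 mW)(6300 s) = 2.501 J.
Photons incident: 2.501 / 5.930×10⁻¹⁹ = 4.218×10¹⁸, i.e. 4.218×10¹⁸/6.022×10²³ = 7.004×10⁻⁶ mol.
Fraction absorbed: 1 − 10^(−0.818) = 0.8479.
Photons absorbed: 0.8479 × 7.004×10⁻⁶ = 5.939×10⁻⁶ mol.
Φ = 2.515×10⁻⁶ mol / 5.939×10⁻⁶ mol photons = 0.42.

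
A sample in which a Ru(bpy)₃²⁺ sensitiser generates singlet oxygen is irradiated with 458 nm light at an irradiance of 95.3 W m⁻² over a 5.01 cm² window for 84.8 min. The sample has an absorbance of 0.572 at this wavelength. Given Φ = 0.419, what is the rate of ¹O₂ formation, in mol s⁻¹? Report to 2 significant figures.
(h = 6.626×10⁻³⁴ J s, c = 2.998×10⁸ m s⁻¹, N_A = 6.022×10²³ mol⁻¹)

Photon energy at 458 nm: hc/λ = (6.626×10⁻³⁴)(2.998×10⁸)/(458×10⁻⁹) = 4.337×10⁻¹⁹ J.
Energy delivered: (95.3 W m⁻²)(5.01×10⁻⁴ m²)(5088 s) = 242.9 J.
Photons incident: 242.9 / 4.337×10⁻¹⁹ = 5.601×10²⁰, i.e. 5.601×10²⁰/6.022×10²³ = 9.301×10⁻⁴ mol.
Fraction absorbed: 1 − 10^(−0.572) = 0.7321.
Photons absorbed: 0.7321 × 9.301×10⁻⁴ = 6.809×10⁻⁴ mol.
Product formed: 0.419 × 6.809×10⁻⁴ = 2.853×10⁻⁴ mol.
Rate: 2.853×10⁻⁴ / 5088 s = 5.6×10⁻⁸ mol s⁻¹.

5.6×10⁻⁸ mol s⁻¹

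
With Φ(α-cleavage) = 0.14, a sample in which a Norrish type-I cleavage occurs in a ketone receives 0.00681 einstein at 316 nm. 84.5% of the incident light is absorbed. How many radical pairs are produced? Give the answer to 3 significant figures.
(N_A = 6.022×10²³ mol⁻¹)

4.85×10²⁰ radical pairs

Photons absorbed: 0.845 × 0.00681 = 0.005754 mol.
Product: Φ × n_abs = 0.14 × 0.005754 = 8.056×10⁻⁴ mol.
As a count: 8.056×10⁻⁴ × 6.022×10²³ = 4.85×10²⁰.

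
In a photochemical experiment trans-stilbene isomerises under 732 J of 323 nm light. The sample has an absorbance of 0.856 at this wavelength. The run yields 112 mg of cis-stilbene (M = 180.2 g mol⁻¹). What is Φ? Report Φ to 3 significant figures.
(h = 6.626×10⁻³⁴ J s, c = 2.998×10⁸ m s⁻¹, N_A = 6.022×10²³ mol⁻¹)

Φ = 0.365

Product: 112 mg / 180.2 g mol⁻¹ = 6.215×10⁻⁴ mol.
Photon energy at 323 nm: hc/λ = (6.626×10⁻³⁴)(2.998×10⁸)/(323×10⁻⁹) = 6.150×10⁻¹⁹ J.
Photons incident: 732 / 6.150×10⁻¹⁹ = 1.190×10²¹, i.e. 1.190×10²¹/6.022×10²³ = 0.001976 mol.
Fraction absorbed: 1 − 10^(−0.856) = 0.8607.
Photons absorbed: 0.8607 × 0.001976 = 0.001701 mol.
Φ = 6.215×10⁻⁴ mol / 0.001701 mol photons = 0.365.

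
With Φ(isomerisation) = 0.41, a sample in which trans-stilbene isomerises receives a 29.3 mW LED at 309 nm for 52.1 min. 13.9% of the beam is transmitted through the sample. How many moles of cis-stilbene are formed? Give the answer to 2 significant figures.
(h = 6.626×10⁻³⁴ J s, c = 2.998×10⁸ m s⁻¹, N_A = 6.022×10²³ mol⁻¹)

Photon energy at 309 nm: hc/λ = (6.626×10⁻³⁴)(2.998×10⁸)/(309×10⁻⁹) = 6.429×10⁻¹⁹ J.
Energy delivered: (29.3 mW)(3126 s) = 91.59 J.
Photons incident: 91.59 / 6.429×10⁻¹⁹ = 1.425×10²⁰, i.e. 1.425×10²⁰/6.022×10²³ = 2.366×10⁻⁴ mol.
Fraction absorbed: 1 − 13.9/100 = 0.8610.
Photons absorbed: 0.8610 × 2.366×10⁻⁴ = 2.037×10⁻⁴ mol.
Product: Φ × n_abs = 0.41 × 2.037×10⁻⁴ = 8.352×10⁻⁵ mol.

8.4×10⁻⁵ mol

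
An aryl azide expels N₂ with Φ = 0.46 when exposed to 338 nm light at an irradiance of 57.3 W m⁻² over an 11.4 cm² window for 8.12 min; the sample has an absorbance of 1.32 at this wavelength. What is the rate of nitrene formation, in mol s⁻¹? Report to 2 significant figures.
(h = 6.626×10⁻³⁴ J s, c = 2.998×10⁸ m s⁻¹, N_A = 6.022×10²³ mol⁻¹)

Photon energy at 338 nm: hc/λ = (6.626×10⁻³⁴)(2.998×10⁸)/(338×10⁻⁹) = 5.877×10⁻¹⁹ J.
Energy delivered: (57.3 W m⁻²)(11.4×10⁻⁴ m²)(487.2 s) = 31.82 J.
Photons incident: 31.82 / 5.877×10⁻¹⁹ = 5.414×10¹⁹, i.e. 5.414×10¹⁹/6.022×10²³ = 8.990×10⁻⁵ mol.
Fraction absorbed: 1 − 10^(−1.32) = 0.9521.
Photons absorbed: 0.9521 × 8.990×10⁻⁵ = 8.559×10⁻⁵ mol.
Product formed: 0.46 × 8.559×10⁻⁵ = 3.937×10⁻⁵ mol.
Rate: 3.937×10⁻⁵ / 487.2 s = 8.1×10⁻⁸ mol s⁻¹.

8.1×10⁻⁸ mol s⁻¹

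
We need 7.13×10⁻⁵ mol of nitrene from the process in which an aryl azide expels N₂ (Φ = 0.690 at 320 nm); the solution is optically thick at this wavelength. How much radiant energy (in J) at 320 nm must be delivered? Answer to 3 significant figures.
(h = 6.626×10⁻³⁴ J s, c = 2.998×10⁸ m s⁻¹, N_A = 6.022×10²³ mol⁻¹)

38.6 J

Photons that must be absorbed: 7.13×10⁻⁵ / 0.690 = 1.033×10⁻⁴ mol.
Photon energy: hc/λ = 6.208×10⁻¹⁹ J; per mole, 3.738×10⁵ J mol⁻¹.
Energy required: 1.033×10⁻⁴ × 3.738×10⁵ = 38.6 J.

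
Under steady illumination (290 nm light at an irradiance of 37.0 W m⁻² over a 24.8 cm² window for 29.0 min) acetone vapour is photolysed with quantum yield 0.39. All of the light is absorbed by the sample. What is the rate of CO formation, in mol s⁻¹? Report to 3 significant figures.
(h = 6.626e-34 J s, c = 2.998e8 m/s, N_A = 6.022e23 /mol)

8.68e-8 mol s⁻¹

Photon energy at 290 nm: hc/λ = (6.626e-34)(2.998e8)/(290e-9) = 6.850e-19 J.
Energy delivered: (37.0 W m⁻²)(24.8e-4 m²)(1740 s) = 159.7 J.
Photons incident: 159.7 / 6.850e-19 = 2.331e20, i.e. 2.331e20/6.022e23 = 3.871e-4 mol.
Product formed: 0.39 × 3.871e-4 = 1.510e-4 mol.
Rate: 1.510e-4 / 1740 s = 8.68e-8 mol s⁻¹.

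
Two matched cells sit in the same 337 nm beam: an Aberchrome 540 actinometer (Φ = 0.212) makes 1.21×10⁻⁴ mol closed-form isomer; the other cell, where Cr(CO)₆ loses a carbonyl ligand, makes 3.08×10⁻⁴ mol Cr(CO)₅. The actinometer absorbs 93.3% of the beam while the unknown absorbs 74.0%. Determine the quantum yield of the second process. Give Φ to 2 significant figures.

Φ = 0.68

Photons absorbed by the actinometer: 1.21×10⁻⁴ / 0.212 = 5.708×10⁻⁴ mol.
Incident flux: 5.708×10⁻⁴ / 0.933 = 6.118×10⁻⁴ einstein.
Absorbed by unknown: 0.740 × 6.118×10⁻⁴ = 4.527×10⁻⁴ mol.
Φ(unknown) = 3.08×10⁻⁴ / 4.527×10⁻⁴ = 0.68.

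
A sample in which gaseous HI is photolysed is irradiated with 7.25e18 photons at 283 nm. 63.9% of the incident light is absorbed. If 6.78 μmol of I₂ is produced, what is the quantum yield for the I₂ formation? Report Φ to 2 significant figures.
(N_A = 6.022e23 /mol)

Φ = 0.88

Product: 6.78 μmol = 6.78e-6 mol.
Moles of photons: 7.25e18 / 6.022e23 = 1.204e-5 mol.
Photons absorbed: 0.639 × 1.204e-5 = 7.694e-6 mol.
Φ = 6.78e-6 mol / 7.694e-6 mol photons = 0.88.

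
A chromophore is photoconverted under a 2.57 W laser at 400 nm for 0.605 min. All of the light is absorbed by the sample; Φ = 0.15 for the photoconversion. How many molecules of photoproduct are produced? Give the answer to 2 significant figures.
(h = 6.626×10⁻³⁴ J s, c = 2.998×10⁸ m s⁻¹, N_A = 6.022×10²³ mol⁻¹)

Photon energy at 400 nm: hc/λ = (6.626×10⁻³⁴)(2.998×10⁸)/(400×10⁻⁹) = 4.966×10⁻¹⁹ J.
Energy delivered: (2.57 W)(36.3 s) = 93.29 J.
Photons incident: 93.29 / 4.966×10⁻¹⁹ = 1.879×10²⁰, i.e. 1.879×10²⁰/6.022×10²³ = 3.120×10⁻⁴ mol.
Product: Φ × n_abs = 0.15 × 3.120×10⁻⁴ = 4.680×10⁻⁵ mol.
As a count: 4.680×10⁻⁵ × 6.022×10²³ = 2.8×10¹⁹.

2.8×10¹⁹ molecules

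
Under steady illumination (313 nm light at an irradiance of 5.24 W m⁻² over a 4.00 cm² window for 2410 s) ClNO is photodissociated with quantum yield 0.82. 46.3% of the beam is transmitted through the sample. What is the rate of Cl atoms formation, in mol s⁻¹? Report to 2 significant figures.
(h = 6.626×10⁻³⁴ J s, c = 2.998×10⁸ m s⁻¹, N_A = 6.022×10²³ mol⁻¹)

Photon energy at 313 nm: hc/λ = (6.626×10⁻³⁴)(2.998×10⁸)/(313×10⁻⁹) = 6.347×10⁻¹⁹ J.
Energy delivered: (5.24 W m⁻²)(4.00×10⁻⁴ m²)(2410 s) = 5.051 J.
Photons incident: 5.051 / 6.347×10⁻¹⁹ = 7.958×10¹⁸, i.e. 7.958×10¹⁸/6.022×10²³ = 1.321×10⁻⁵ mol.
Fraction absorbed: 1 − 46.3/100 = 0.5370.
Photons absorbed: 0.5370 × 1.321×10⁻⁵ = 7.094×10⁻⁶ mol.
Product formed: 0.82 × 7.094×10⁻⁶ = 5.817×10⁻⁶ mol.
Rate: 5.817×10⁻⁶ / 2410 s = 2.4×10⁻⁹ mol s⁻¹.

2.4×10⁻⁹ mol s⁻¹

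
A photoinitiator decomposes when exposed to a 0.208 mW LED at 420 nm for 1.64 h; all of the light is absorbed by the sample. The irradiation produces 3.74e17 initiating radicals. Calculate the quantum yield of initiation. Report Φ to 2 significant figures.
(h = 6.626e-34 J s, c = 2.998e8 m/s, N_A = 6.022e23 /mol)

Product: 3.74e17 / 6.022e23 = 6.211e-7 mol.
Photon energy at 420 nm: hc/λ = (6.626e-34)(2.998e8)/(420e-9) = 4.730e-19 J.
Energy delivered: (0.208 mW)(5904 s) = 1.228 J.
Photons incident: 1.228 / 4.730e-19 = 2.596e18, i.e. 2.596e18/6.022e23 = 4.311e-6 mol.
Φ = 6.211e-7 mol / 4.311e-6 mol photons = 0.14.

Φ = 0.14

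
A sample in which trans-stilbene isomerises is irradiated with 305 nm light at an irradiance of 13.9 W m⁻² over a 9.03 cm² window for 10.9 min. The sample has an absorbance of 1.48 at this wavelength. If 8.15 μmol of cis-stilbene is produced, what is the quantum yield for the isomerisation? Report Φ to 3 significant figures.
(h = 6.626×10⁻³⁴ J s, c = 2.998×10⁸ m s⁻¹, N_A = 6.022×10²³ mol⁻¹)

Product: 8.15 μmol = 8.15×10⁻⁶ mol.
Photon energy at 305 nm: hc/λ = (6.626×10⁻³⁴)(2.998×10⁸)/(305×10⁻⁹) = 6.513×10⁻¹⁹ J.
Energy delivered: (13.9 W m⁻²)(9.03×10⁻⁴ m²)(654 s) = 8.209 J.
Photons incident: 8.209 / 6.513×10⁻¹⁹ = 1.260×10¹⁹, i.e. 1.260×10¹⁹/6.022×10²³ = 2.092×10⁻⁵ mol.
Fraction absorbed: 1 − 10^(−1.48) = 0.9669.
Photons absorbed: 0.9669 × 2.092×10⁻⁵ = 2.023×10⁻⁵ mol.
Φ = 8.15×10⁻⁶ mol / 2.023×10⁻⁵ mol photons = 0.403.

Φ = 0.403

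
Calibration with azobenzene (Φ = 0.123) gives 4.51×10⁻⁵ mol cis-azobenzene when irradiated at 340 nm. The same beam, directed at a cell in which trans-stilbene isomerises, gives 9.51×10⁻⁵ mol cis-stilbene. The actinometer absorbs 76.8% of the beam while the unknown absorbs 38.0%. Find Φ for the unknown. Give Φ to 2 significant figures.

Photons absorbed by the actinometer: 4.51×10⁻⁵ / 0.123 = 3.667×10⁻⁴ mol.
Incident flux: 3.667×10⁻⁴ / 0.768 = 4.775×10⁻⁴ einstein.
Absorbed by unknown: 0.380 × 4.775×10⁻⁴ = 1.815×10⁻⁴ mol.
Φ(unknown) = 9.51×10⁻⁵ / 1.815×10⁻⁴ = 0.52.

Φ = 0.52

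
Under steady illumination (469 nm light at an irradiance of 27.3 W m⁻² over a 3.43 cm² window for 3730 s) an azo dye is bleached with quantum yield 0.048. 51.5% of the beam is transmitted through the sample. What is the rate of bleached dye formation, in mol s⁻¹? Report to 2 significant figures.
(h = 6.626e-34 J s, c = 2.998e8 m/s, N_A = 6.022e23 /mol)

Photon energy at 469 nm: hc/λ = (6.626e-34)(2.998e8)/(469e-9) = 4.236e-19 J.
Energy delivered: (27.3 W m⁻²)(3.43e-4 m²)(3730 s) = 34.93 J.
Photons incident: 34.93 / 4.236e-19 = 8.246e19, i.e. 8.246e19/6.022e23 = 1.369e-4 mol.
Fraction absorbed: 1 − 51.5/100 = 0.4850.
Photons absorbed: 0.4850 × 1.369e-4 = 6.640e-5 mol.
Product formed: 0.048 × 6.640e-5 = 3.187e-6 mol.
Rate: 3.187e-6 / 3730 s = 8.5e-10 mol s⁻¹.

8.5e-10 mol s⁻¹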